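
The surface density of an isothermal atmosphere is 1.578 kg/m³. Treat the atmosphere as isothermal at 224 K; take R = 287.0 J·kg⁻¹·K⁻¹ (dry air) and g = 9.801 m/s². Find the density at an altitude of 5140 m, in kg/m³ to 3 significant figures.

ρ ≈ 0.721 kg/m³

Scale height: H = RT/g = 287.0 × 224 / 9.801 = 6559.3 m.
In an isothermal atmosphere, density decays like pressure: ρ = ρ₀ exp(−z/H).
z/H = 5140.0/6559.3 = 0.78362; exp(−0.78362) = 0.45675.
ρ = 1.578 × 0.45675 = 0.72075 kg/m³.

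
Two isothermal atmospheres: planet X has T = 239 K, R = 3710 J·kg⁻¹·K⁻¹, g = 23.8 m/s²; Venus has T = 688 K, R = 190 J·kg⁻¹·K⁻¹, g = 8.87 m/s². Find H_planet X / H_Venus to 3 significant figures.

H_planet X/H_Venus ≈ 2.53

H = RT/g for each body.
H_planet X = 3710 × 239 / 23.8 = 37256 m.
H_Venus = 190 × 688 / 8.87 = 14737 m.
H_planet X/H_Venus = 37256/14737 = 2.5281.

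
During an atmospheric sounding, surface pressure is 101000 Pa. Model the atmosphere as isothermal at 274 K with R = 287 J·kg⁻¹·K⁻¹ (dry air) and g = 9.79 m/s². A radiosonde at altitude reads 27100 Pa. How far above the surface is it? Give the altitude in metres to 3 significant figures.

Scale height: H = RT/g = 287 × 274 / 9.79 = 8032.5 m.
Invert the barometric formula: z = H ln(P₀/P).
P₀/P = 101000/27100 = 3.7269; ln(3.7269) = 1.3156.
z = 8032.5 × 1.3156 = 10568 m.

z ≈ 10600 m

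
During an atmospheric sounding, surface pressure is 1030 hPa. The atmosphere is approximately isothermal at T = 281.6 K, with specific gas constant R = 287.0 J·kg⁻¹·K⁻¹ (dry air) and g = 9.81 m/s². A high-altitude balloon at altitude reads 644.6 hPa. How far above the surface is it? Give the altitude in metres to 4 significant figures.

z ≈ 3861 m

Scale height: H = RT/g = 287.0 × 281.6 / 9.81 = 8238.5 m.
Invert the barometric formula: z = H ln(P₀/P).
P₀/P = 1030/644.6 = 1.5979; ln(1.5979) = 0.46869.
z = 8238.5 × 0.46869 = 3861.3 m.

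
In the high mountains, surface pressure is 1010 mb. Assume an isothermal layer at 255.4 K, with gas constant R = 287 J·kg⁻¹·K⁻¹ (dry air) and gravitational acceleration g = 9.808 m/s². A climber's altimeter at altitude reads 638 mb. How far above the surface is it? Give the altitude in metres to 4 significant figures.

z ≈ 3433 m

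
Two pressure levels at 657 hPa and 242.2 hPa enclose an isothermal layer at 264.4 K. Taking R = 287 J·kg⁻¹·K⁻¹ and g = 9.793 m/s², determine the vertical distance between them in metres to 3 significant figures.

Hypsometric equation: Δz = (R T̄/g) ln(P₁/P₂).
R T̄/g = 287 × 264.4 / 9.793 = 7748.7 m.
ln(657/242.2) = ln(2.7126) = 0.99791.
Δz = 7748.7 × 0.99791 = 7732.5 m.

Δz ≈ 7730 m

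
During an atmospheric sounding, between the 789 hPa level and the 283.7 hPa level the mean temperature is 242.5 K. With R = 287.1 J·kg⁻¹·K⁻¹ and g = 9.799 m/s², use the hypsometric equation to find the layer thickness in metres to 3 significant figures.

Δz ≈ 7270 m

Hypsometric equation: Δz = (R T̄/g) ln(P₁/P₂).
R T̄/g = 287.1 × 242.5 / 9.799 = 7105.0 m.
ln(789/283.7) = ln(2.7811) = 1.0228.
Δz = 7105.0 × 1.0228 = 7267.0 m.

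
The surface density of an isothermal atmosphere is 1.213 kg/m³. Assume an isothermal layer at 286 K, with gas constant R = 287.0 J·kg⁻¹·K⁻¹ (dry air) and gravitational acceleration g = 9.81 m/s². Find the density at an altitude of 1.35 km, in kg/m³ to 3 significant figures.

ρ ≈ 1.03 kg/m³

Scale height: H = RT/g = 287.0 × 286 / 9.81 = 8367.2 m.
In an isothermal atmosphere, density decays like pressure: ρ = ρ₀ exp(−z/H).
z/H = 1350.0/8367.2 = 0.16134; exp(−0.16134) = 0.85100.
ρ = 1.213 × 0.85100 = 1.0323 kg/m³.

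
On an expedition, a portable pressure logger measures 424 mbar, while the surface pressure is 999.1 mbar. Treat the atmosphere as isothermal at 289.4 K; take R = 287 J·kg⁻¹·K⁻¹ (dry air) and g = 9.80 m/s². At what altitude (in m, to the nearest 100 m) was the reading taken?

z ≈ 7300 m

Scale height: H = RT/g = 287 × 289.4 / 9.80 = 8475.3 m.
Invert the barometric formula: z = H ln(P₀/P).
P₀/P = 999.1/424 = 2.3564; ln(2.3564) = 0.85714.
z = 8475.3 × 0.85714 = 7264.5 m.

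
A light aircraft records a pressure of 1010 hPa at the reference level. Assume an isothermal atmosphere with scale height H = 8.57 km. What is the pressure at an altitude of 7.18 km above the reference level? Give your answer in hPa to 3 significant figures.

Barometric formula: P = P₀ exp(−z/H).
z/H = 7180.0/8570.0 = 0.83781; exp(−0.83781) = 0.43266.
P = 1010 × 0.43266 = 436.99 hPa.

P ≈ 437 hPa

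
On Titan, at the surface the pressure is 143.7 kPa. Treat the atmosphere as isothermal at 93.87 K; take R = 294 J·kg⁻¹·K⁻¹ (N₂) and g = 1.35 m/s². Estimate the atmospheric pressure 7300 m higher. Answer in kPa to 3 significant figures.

Scale height: H = RT/g = 294 × 93.87 / 1.35 = 20443 m.
Barometric formula: P = P₀ exp(−z/H).
z/H = 7300.0/20443 = 0.35709; exp(−0.35709) = 0.69971.
P = 143.7 × 0.69971 = 100.55 kPa.

P ≈ 101 kPa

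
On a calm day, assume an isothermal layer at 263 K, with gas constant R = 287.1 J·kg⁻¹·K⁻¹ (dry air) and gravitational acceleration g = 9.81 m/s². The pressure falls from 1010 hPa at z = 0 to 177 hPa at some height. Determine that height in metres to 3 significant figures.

Scale height: H = RT/g = 287.1 × 263 / 9.81 = 7697.0 m.
Invert the barometric formula: z = H ln(P₀/P).
P₀/P = 1010/177 = 5.7062; ln(5.7062) = 1.7416.
z = 7697.0 × 1.7416 = 13405 m.

z ≈ 13400 m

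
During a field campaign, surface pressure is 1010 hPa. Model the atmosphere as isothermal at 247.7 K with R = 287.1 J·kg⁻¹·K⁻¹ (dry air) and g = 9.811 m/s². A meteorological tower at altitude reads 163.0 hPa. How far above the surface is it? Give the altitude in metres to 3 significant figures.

Scale height: H = RT/g = 287.1 × 247.7 / 9.811 = 7248.5 m.
Invert the barometric formula: z = H ln(P₀/P).
P₀/P = 1010/163.0 = 6.1963; ln(6.1963) = 1.8240.
z = 7248.5 × 1.8240 = 13221 m.

z ≈ 13200 m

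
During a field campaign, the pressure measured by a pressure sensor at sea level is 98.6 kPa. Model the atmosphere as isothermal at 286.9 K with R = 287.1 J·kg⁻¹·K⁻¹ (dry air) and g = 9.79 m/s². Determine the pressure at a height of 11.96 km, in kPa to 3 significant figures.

P ≈ 23.8 kPa

Scale height: H = RT/g = 287.1 × 286.9 / 9.79 = 8413.6 m.
Barometric formula: P = P₀ exp(−z/H).
z/H = 11960/8413.6 = 1.4215; exp(−1.4215) = 0.24135.
P = 98.6 × 0.24135 = 23.797 kPa.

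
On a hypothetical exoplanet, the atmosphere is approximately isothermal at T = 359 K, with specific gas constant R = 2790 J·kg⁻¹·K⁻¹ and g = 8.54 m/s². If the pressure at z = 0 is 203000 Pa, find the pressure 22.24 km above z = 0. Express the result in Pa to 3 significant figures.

Scale height: H = RT/g = 2790 × 359 / 8.54 = 117280 m.
Barometric formula: P = P₀ exp(−z/H).
z/H = 22240/117280 = 0.18963; exp(−0.18963) = 0.82727.
P = 203000 × 0.82727 = 167940 Pa.

P ≈ 168000 Pa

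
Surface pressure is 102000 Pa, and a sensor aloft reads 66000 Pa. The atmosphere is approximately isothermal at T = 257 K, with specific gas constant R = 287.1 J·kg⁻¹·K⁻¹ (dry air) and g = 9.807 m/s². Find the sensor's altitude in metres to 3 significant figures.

Scale height: H = RT/g = 287.1 × 257 / 9.807 = 7523.7 m.
Invert the barometric formula: z = H ln(P₀/P).
P₀/P = 102000/66000 = 1.5455; ln(1.5455) = 0.43535.
z = 7523.7 × 0.43535 = 3275.4 m.

z ≈ 3280 m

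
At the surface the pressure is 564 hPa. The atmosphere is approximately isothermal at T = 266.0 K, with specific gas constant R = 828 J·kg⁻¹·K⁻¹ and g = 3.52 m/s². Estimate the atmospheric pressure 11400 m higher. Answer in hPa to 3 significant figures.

Scale height: H = RT/g = 828 × 266.0 / 3.52 = 62570 m.
Barometric formula: P = P₀ exp(−z/H).
z/H = 11400/62570 = 0.18220; exp(−0.18220) = 0.83343.
P = 564 × 0.83343 = 470.05 hPa.

P ≈ 470 hPa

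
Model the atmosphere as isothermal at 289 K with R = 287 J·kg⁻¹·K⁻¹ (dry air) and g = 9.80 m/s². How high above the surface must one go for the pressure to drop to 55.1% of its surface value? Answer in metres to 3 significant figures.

Scale height: H = RT/g = 287 × 289 / 9.80 = 8463.6 m.
Set P/P₀ = exp(−z/H) = 0.551, so z = −H ln(0.551).
−ln(0.551) = 0.59602; z = 8463.6 × 0.59602 = 5044.5 m.

z ≈ 5040 m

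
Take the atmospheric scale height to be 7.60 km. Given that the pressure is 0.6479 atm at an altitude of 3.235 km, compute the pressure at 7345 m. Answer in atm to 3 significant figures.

P ≈ 0.377 atm

Between two levels, P₂ = P₁ exp(−Δz/H) with Δz = z₂ − z₁.
Δz = 7345.0 − 3235.0 = 4110.0 m; Δz/H = 4110.0/7600.0 = 0.54079.
P₂ = 0.6479 × exp(−0.54079) = 0.6479 × 0.58229 = 0.37727 atm.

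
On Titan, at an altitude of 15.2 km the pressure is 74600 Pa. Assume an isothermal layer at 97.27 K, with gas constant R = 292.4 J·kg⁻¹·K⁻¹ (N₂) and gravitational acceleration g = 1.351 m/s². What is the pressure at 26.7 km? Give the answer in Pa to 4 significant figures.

Scale height: H = RT/g = 292.4 × 97.27 / 1.351 = 21052 m.
Between two levels, P₂ = P₁ exp(−Δz/H) with Δz = z₂ − z₁.
Δz = 26700 − 15200 = 11500 m; Δz/H = 11500/21052 = 0.54627.
P₂ = 74600 × exp(−0.54627) = 74600 × 0.57911 = 43202 Pa.

P ≈ 43200 Pa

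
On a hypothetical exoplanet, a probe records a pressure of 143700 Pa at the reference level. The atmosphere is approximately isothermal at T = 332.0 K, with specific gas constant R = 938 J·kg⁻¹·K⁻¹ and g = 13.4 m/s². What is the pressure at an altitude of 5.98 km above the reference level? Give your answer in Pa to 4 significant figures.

P ≈ 111100 Pa

Scale height: H = RT/g = 938 × 332.0 / 13.4 = 23240 m.
Barometric formula: P = P₀ exp(−z/H).
z/H = 5980.0/23240 = 0.25731; exp(−0.25731) = 0.77313.
P = 143700 × 0.77313 = 111100 Pa.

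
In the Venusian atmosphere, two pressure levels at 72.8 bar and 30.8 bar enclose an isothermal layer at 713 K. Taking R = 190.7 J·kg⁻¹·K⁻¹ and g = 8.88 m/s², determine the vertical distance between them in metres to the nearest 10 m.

Δz ≈ 13170 m

Hypsometric equation: Δz = (R T̄/g) ln(P₁/P₂).
R T̄/g = 190.7 × 713 / 8.88 = 15312 m.
ln(72.8/30.8) = ln(2.3636) = 0.86019.
Δz = 15312 × 0.86019 = 13171 m.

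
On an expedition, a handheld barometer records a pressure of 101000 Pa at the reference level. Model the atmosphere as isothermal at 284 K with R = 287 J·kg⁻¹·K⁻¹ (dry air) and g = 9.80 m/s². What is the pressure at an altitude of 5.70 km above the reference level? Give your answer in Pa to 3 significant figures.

Scale height: H = RT/g = 287 × 284 / 9.80 = 8317.1 m.
Barometric formula: P = P₀ exp(−z/H).
z/H = 5700.0/8317.1 = 0.68534; exp(−0.68534) = 0.50392.
P = 101000 × 0.50392 = 50896 Pa.

P ≈ 50900 Pa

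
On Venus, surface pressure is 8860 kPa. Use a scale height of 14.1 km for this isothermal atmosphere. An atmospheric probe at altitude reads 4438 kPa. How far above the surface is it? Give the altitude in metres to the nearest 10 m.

z ≈ 9750 m

Invert the barometric formula: z = H ln(P₀/P).
P₀/P = 8860/4438 = 1.9964; ln(1.9964) = 0.69135.
z = 14100 × 0.69135 = 9748.0 m.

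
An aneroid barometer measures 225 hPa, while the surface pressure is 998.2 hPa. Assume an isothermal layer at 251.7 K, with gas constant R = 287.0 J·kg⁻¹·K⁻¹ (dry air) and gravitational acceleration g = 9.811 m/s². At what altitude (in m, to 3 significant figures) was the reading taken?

z ≈ 11000 m

Scale height: H = RT/g = 287.0 × 251.7 / 9.811 = 7362.9 m.
Invert the barometric formula: z = H ln(P₀/P).
P₀/P = 998.2/225 = 4.4364; ln(4.4364) = 1.4898.
z = 7362.9 × 1.4898 = 10969 m.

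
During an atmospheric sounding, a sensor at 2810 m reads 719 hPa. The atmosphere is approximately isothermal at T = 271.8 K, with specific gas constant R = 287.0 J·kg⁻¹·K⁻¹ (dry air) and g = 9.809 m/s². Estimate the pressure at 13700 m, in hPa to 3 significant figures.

Scale height: H = RT/g = 287.0 × 271.8 / 9.809 = 7952.6 m.
Between two levels, P₂ = P₁ exp(−Δz/H) with Δz = z₂ − z₁.
Δz = 13700 − 2810.0 = 10890 m; Δz/H = 10890/7952.6 = 1.3694.
P₂ = 719 × exp(−1.3694) = 719 × 0.25426 = 182.81 hPa.

P ≈ 183 hPa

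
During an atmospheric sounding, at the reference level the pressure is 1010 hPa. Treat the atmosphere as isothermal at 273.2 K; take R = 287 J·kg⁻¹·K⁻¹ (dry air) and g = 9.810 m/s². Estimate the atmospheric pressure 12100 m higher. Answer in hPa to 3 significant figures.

Scale height: H = RT/g = 287 × 273.2 / 9.810 = 7992.7 m.
Barometric formula: P = P₀ exp(−z/H).
z/H = 12100/7992.7 = 1.5139; exp(−1.5139) = 0.22005.
P = 1010 × 0.22005 = 222.25 hPa.

P ≈ 222 hPa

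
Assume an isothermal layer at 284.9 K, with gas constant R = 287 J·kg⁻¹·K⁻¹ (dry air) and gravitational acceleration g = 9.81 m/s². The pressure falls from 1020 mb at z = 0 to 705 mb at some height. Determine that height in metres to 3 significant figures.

Scale height: H = RT/g = 287 × 284.9 / 9.81 = 8335.0 m.
Invert the barometric formula: z = H ln(P₀/P).
P₀/P = 1020/705 = 1.4468; ln(1.4468) = 0.36935.
z = 8335.0 × 0.36935 = 3078.5 m.

z ≈ 3080 m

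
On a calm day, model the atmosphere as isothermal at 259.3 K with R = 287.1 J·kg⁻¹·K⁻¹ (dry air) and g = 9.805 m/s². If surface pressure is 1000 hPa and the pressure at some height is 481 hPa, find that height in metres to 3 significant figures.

z ≈ 5560 m

Scale height: H = RT/g = 287.1 × 259.3 / 9.805 = 7592.6 m.
Invert the barometric formula: z = H ln(P₀/P).
P₀/P = 1000/481 = 2.0790; ln(2.0790) = 0.73189.
z = 7592.6 × 0.73189 = 5556.9 m.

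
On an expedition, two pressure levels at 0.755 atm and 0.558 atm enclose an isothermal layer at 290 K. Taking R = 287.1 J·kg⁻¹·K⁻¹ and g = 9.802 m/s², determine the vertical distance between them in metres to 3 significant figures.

Δz ≈ 2570 m

Hypsometric equation: Δz = (R T̄/g) ln(P₁/P₂).
R T̄/g = 287.1 × 290 / 9.802 = 8494.1 m.
ln(0.755/0.558) = ln(1.3530) = 0.30232.
Δz = 8494.1 × 0.30232 = 2567.9 m.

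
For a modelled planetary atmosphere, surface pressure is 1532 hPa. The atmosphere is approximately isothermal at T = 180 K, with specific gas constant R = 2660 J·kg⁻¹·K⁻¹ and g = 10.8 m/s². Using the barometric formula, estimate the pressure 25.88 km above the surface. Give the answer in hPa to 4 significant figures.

P ≈ 854.5 hPa

Scale height: H = RT/g = 2660 × 180 / 10.8 = 44333 m.
Barometric formula: P = P₀ exp(−z/H).
z/H = 25880/44333 = 0.58376; exp(−0.58376) = 0.55780.
P = 1532 × 0.55780 = 854.55 hPa.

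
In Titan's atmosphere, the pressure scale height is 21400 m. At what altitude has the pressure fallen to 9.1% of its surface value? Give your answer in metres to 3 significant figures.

Set P/P₀ = exp(−z/H) = 0.091, so z = −H ln(0.091).
−ln(0.091) = 2.3969; z = 21400 × 2.3969 = 51294 m.

z ≈ 51300 m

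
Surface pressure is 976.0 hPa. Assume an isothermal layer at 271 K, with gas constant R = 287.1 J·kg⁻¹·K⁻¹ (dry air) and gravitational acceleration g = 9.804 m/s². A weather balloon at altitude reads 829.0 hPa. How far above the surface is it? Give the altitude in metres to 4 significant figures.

z ≈ 1295 m

Scale height: H = RT/g = 287.1 × 271 / 9.804 = 7936.0 m.
Invert the barometric formula: z = H ln(P₀/P).
P₀/P = 976.0/829.0 = 1.1773; ln(1.1773) = 0.16322.
z = 7936.0 × 0.16322 = 1295.3 m.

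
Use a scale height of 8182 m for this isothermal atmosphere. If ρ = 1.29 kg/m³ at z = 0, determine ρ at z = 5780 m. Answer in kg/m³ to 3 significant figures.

In an isothermal atmosphere, density decays like pressure: ρ = ρ₀ exp(−z/H).
z/H = 5780.0/8182.0 = 0.70643; exp(−0.70643) = 0.49340.
ρ = 1.29 × 0.49340 = 0.63649 kg/m³.

ρ ≈ 0.636 kg/m³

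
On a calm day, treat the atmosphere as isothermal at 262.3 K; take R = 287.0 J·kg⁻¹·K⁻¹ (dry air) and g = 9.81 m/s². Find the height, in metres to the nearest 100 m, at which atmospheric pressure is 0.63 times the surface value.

z ≈ 3500 m

Scale height: H = RT/g = 287.0 × 262.3 / 9.81 = 7673.8 m.
Set P/P₀ = exp(−z/H) = 0.63, so z = −H ln(0.63).
−ln(0.63) = 0.46204; z = 7673.8 × 0.46204 = 3545.6 m.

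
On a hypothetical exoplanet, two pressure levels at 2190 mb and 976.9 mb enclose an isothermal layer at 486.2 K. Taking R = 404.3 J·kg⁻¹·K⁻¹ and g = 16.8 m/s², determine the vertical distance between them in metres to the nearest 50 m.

Hypsometric equation: Δz = (R T̄/g) ln(P₁/P₂).
R T̄/g = 404.3 × 486.2 / 16.8 = 11701 m.
ln(2190/976.9) = ln(2.2418) = 0.80728.
Δz = 11701 × 0.80728 = 9446.0 m.

Δz ≈ 9450 m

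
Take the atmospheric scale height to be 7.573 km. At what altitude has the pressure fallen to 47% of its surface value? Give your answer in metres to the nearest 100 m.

z ≈ 5700 m

Set P/P₀ = exp(−z/H) = 0.47, so z = −H ln(0.47).
−ln(0.47) = 0.75502; z = 7573.0 × 0.75502 = 5717.8 m.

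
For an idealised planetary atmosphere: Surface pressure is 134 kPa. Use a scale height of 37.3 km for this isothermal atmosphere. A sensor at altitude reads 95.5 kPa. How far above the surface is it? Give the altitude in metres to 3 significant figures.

Invert the barometric formula: z = H ln(P₀/P).
P₀/P = 134/95.5 = 1.4031; ln(1.4031) = 0.33868.
z = 37300 × 0.33868 = 12633 m.

z ≈ 12600 m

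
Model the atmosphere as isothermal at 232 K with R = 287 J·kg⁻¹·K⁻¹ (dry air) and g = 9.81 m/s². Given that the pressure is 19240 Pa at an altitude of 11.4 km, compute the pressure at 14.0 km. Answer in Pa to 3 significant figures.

P ≈ 13100 Pa

Scale height: H = RT/g = 287 × 232 / 9.81 = 6787.4 m.
Between two levels, P₂ = P₁ exp(−Δz/H) with Δz = z₂ − z₁.
Δz = 14000 − 11400 = 2600.0 m; Δz/H = 2600.0/6787.4 = 0.38306.
P₂ = 19240 × exp(−0.38306) = 19240 × 0.68177 = 13117 Pa.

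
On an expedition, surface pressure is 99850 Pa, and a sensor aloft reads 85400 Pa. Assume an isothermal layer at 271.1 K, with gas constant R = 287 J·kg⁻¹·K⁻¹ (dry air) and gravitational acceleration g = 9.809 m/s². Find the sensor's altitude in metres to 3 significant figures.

z ≈ 1240 m

Scale height: H = RT/g = 287 × 271.1 / 9.809 = 7932.1 m.
Invert the barometric formula: z = H ln(P₀/P).
P₀/P = 99850/85400 = 1.1692; ln(1.1692) = 0.15632.
z = 7932.1 × 0.15632 = 1239.9 m.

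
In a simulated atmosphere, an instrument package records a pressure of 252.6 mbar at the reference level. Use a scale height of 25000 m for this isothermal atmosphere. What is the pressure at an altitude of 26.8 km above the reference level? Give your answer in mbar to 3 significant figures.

Barometric formula: P = P₀ exp(−z/H).
z/H = 26800/25000 = 1.0720; exp(−1.0720) = 0.34232.
P = 252.6 × 0.34232 = 86.470 mbar.

P ≈ 86.5 mbar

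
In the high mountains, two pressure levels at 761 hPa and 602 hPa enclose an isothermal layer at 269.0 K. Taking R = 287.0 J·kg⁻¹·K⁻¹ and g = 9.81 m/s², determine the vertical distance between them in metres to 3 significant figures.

Δz ≈ 1840 m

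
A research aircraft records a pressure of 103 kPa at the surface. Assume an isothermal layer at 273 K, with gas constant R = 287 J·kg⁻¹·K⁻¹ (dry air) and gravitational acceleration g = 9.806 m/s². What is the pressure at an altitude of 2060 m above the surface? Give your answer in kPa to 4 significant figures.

Scale height: H = RT/g = 287 × 273 / 9.806 = 7990.1 m.
Barometric formula: P = P₀ exp(−z/H).
z/H = 2060.0/7990.1 = 0.25782; exp(−0.25782) = 0.77273.
P = 103 × 0.77273 = 79.591 kPa.

P ≈ 79.59 kPa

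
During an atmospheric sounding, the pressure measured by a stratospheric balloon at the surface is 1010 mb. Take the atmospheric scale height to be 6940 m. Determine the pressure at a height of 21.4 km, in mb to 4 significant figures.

P ≈ 46.25 mb

Barometric formula: P = P₀ exp(−z/H).
z/H = 21400/6940.0 = 3.0836; exp(−3.0836) = 0.045794.
P = 1010 × 0.045794 = 46.252 mb.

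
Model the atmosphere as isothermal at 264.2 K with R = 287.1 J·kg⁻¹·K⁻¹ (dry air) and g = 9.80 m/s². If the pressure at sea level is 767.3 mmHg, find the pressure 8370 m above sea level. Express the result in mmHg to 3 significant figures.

P ≈ 260 mmHg

Scale height: H = RT/g = 287.1 × 264.2 / 9.80 = 7740.0 m.
Barometric formula: P = P₀ exp(−z/H).
z/H = 8370.0/7740.0 = 1.0814; exp(−1.0814) = 0.33912.
P = 767.3 × 0.33912 = 260.21 mmHg.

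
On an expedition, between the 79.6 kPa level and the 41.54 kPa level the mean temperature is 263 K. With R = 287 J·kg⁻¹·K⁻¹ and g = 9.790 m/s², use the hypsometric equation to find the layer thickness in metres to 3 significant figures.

Δz ≈ 5010 m

Hypsometric equation: Δz = (R T̄/g) ln(P₁/P₂).
R T̄/g = 287 × 263 / 9.790 = 7710.0 m.
ln(79.6/41.54) = ln(1.9162) = 0.65034.
Δz = 7710.0 × 0.65034 = 5014.1 m.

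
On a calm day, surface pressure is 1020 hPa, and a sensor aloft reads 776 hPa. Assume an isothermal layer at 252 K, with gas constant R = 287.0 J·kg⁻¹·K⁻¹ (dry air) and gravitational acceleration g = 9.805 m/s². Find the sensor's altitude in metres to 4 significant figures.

z ≈ 2017 m

Scale height: H = RT/g = 287.0 × 252 / 9.805 = 7376.2 m.
Invert the barometric formula: z = H ln(P₀/P).
P₀/P = 1020/776 = 1.3144; ln(1.3144) = 0.27338.
z = 7376.2 × 0.27338 = 2016.5 m.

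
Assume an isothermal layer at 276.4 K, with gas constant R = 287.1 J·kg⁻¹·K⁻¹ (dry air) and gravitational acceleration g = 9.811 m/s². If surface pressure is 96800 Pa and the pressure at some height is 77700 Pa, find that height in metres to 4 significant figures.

Scale height: H = RT/g = 287.1 × 276.4 / 9.811 = 8088.3 m.
Invert the barometric formula: z = H ln(P₀/P).
P₀/P = 96800/77700 = 1.2458; ln(1.2458) = 0.21978.
z = 8088.3 × 0.21978 = 1777.6 m.

z ≈ 1778 m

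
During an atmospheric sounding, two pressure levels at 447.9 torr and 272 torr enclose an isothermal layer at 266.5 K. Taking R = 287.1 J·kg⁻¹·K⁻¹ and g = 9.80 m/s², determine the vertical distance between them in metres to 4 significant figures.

Δz ≈ 3894 m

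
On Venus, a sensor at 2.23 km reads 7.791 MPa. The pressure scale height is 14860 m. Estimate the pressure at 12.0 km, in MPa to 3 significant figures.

P ≈ 4.04 MPa

Between two levels, P₂ = P₁ exp(−Δz/H) with Δz = z₂ − z₁.
Δz = 12000 − 2230.0 = 9770.0 m; Δz/H = 9770.0/14860 = 0.65747.
P₂ = 7.791 × exp(−0.65747) = 7.791 × 0.51816 = 4.0370 MPa.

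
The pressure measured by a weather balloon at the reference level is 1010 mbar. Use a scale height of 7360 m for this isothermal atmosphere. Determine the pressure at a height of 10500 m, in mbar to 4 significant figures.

Barometric formula: P = P₀ exp(−z/H).
z/H = 10500/7360.0 = 1.4266; exp(−1.4266) = 0.24012.
P = 1010 × 0.24012 = 242.52 mbar.

P ≈ 242.5 mbar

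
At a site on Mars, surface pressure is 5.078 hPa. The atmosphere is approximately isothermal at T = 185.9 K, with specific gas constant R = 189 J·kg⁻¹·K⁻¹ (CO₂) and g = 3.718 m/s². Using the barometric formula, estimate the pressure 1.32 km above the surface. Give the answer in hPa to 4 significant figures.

P ≈ 4.416 hPa

Scale height: H = RT/g = 189 × 185.9 / 3.718 = 9450.0 m.
Barometric formula: P = P₀ exp(−z/H).
z/H = 1320.0/9450.0 = 0.13968; exp(−0.13968) = 0.86964.
P = 5.078 × 0.86964 = 4.4160 hPa.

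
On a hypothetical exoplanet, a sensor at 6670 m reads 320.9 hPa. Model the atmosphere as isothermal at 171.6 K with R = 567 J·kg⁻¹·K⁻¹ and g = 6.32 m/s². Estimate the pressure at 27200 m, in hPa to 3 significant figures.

Scale height: H = RT/g = 567 × 171.6 / 6.32 = 15395 m.
Between two levels, P₂ = P₁ exp(−Δz/H) with Δz = z₂ − z₁.
Δz = 27200 − 6670.0 = 20530 m; Δz/H = 20530/15395 = 1.3335.
P₂ = 320.9 × exp(−1.3335) = 320.9 × 0.26355 = 84.573 hPa.

P ≈ 84.6 hPa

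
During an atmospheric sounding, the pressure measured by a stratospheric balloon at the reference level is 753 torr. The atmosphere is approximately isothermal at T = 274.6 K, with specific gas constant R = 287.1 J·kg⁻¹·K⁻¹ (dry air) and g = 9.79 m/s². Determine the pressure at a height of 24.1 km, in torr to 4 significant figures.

P ≈ 37.76 torr

Scale height: H = RT/g = 287.1 × 274.6 / 9.79 = 8052.9 m.
Barometric formula: P = P₀ exp(−z/H).
z/H = 24100/8052.9 = 2.9927; exp(−2.9927) = 0.050152.
P = 753 × 0.050152 = 37.764 torr.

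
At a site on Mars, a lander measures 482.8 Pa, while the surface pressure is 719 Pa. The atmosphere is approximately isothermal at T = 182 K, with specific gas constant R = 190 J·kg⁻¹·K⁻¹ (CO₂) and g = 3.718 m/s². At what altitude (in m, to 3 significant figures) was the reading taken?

z ≈ 3700 m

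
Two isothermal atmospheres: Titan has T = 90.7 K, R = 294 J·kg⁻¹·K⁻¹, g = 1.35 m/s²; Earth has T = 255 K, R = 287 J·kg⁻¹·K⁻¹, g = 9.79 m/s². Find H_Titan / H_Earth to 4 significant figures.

H_Titan/H_Earth ≈ 2.642

H = RT/g for each body.
H_Titan = 294 × 90.7 / 1.35 = 19752 m.
H_Earth = 287 × 255 / 9.79 = 7475.5 m.
H_Titan/H_Earth = 19752/7475.5 = 2.6422.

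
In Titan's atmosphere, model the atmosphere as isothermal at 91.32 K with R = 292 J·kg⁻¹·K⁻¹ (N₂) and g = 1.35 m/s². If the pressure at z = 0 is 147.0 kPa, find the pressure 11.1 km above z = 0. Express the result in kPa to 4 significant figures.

P ≈ 83.80 kPa

Scale height: H = RT/g = 292 × 91.32 / 1.35 = 19752 m.
Barometric formula: P = P₀ exp(−z/H).
z/H = 11100/19752 = 0.56197; exp(−0.56197) = 0.57008.
P = 147.0 × 0.57008 = 83.802 kPa.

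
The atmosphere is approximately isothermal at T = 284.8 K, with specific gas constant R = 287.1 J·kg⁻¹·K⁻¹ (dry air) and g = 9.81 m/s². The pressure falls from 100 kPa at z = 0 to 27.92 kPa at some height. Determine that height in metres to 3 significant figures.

z ≈ 10600 m

Scale height: H = RT/g = 287.1 × 284.8 / 9.81 = 8335.0 m.
Invert the barometric formula: z = H ln(P₀/P).
P₀/P = 100/27.92 = 3.5817; ln(3.5817) = 1.2758.
z = 8335.0 × 1.2758 = 10634 m.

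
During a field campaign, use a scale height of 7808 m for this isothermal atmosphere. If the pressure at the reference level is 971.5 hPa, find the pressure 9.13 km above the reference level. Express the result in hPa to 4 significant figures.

P ≈ 301.7 hPa

Barometric formula: P = P₀ exp(−z/H).
z/H = 9130.0/7808.0 = 1.1693; exp(−1.1693) = 0.31058.
P = 971.5 × 0.31058 = 301.73 hPa.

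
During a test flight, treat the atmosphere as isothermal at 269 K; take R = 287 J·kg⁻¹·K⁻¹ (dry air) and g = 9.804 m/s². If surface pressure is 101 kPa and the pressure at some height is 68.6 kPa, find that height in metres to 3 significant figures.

Scale height: H = RT/g = 287 × 269 / 9.804 = 7874.6 m.
Invert the barometric formula: z = H ln(P₀/P).
P₀/P = 101/68.6 = 1.4723; ln(1.4723) = 0.38683.
z = 7874.6 × 0.38683 = 3046.1 m.

z ≈ 3050 m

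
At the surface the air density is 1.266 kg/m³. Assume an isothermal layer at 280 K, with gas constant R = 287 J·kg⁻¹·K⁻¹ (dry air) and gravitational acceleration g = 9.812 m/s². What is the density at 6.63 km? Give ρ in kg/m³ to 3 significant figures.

ρ ≈ 0.563 kg/m³

Scale height: H = RT/g = 287 × 280 / 9.812 = 8190.0 m.
In an isothermal atmosphere, density decays like pressure: ρ = ρ₀ exp(−z/H).
z/H = 6630.0/8190.0 = 0.80952; exp(−0.80952) = 0.44507.
ρ = 1.266 × 0.44507 = 0.56346 kg/m³.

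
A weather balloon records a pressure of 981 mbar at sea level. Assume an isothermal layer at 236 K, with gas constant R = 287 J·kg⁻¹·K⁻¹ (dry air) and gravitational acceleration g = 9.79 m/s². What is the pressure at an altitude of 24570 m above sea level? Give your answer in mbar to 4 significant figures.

Scale height: H = RT/g = 287 × 236 / 9.79 = 6918.5 m.
Barometric formula: P = P₀ exp(−z/H).
z/H = 24570/6918.5 = 3.5513; exp(−3.5513) = 0.028687.
P = 981 × 0.028687 = 28.142 mbar.

P ≈ 28.14 mbar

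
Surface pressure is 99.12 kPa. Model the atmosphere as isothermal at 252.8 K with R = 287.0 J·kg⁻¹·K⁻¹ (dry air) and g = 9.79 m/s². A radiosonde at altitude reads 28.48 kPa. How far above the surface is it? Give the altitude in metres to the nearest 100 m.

z ≈ 9200 m

Scale height: H = RT/g = 287.0 × 252.8 / 9.79 = 7411.0 m.
Invert the barometric formula: z = H ln(P₀/P).
P₀/P = 99.12/28.48 = 3.4803; ln(3.4803) = 1.2471.
z = 7411.0 × 1.2471 = 9242.3 m.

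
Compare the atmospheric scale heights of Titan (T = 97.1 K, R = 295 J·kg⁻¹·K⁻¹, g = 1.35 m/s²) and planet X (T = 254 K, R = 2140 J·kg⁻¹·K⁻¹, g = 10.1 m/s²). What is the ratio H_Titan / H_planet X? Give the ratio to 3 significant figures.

H = RT/g for each body.
H_Titan = 295 × 97.1 / 1.35 = 21218 m.
H_planet X = 2140 × 254 / 10.1 = 53818 m.
H_Titan/H_planet X = 21218/53818 = 0.39425.

H_Titan/H_planet X ≈ 0.394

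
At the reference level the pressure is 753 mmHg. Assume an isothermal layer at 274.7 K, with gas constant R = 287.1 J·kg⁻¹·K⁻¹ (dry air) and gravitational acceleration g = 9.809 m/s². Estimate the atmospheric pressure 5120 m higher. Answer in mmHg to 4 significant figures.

P ≈ 398.3 mmHg

Scale height: H = RT/g = 287.1 × 274.7 / 9.809 = 8040.2 m.
Barometric formula: P = P₀ exp(−z/H).
z/H = 5120.0/8040.2 = 0.63680; exp(−0.63680) = 0.52898.
P = 753 × 0.52898 = 398.32 mmHg.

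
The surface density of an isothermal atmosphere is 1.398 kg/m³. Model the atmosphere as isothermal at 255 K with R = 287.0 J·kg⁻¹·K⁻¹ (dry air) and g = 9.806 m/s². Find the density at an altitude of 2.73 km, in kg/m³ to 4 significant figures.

Scale height: H = RT/g = 287.0 × 255 / 9.806 = 7463.3 m.
In an isothermal atmosphere, density decays like pressure: ρ = ρ₀ exp(−z/H).
z/H = 2730.0/7463.3 = 0.36579; exp(−0.36579) = 0.69365.
ρ = 1.398 × 0.69365 = 0.96972 kg/m³.

ρ ≈ 0.9697 kg/m³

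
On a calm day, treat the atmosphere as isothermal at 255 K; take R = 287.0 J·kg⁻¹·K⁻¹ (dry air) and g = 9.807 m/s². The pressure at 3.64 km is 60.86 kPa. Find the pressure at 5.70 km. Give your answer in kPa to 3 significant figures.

Scale height: H = RT/g = 287.0 × 255 / 9.807 = 7462.5 m.
Between two levels, P₂ = P₁ exp(−Δz/H) with Δz = z₂ − z₁.
Δz = 5700.0 − 3640.0 = 2060.0 m; Δz/H = 2060.0/7462.5 = 0.27605.
P₂ = 60.86 × exp(−0.27605) = 60.86 × 0.75877 = 46.179 kPa.

P ≈ 46.2 kPa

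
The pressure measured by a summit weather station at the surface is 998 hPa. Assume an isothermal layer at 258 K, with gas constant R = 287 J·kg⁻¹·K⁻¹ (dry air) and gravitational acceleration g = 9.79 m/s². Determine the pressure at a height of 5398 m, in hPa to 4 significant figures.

P ≈ 488.9 hPa

Scale height: H = RT/g = 287 × 258 / 9.79 = 7563.4 m.
Barometric formula: P = P₀ exp(−z/H).
z/H = 5398.0/7563.4 = 0.71370; exp(−0.71370) = 0.48983.
P = 998 × 0.48983 = 488.85 hPa.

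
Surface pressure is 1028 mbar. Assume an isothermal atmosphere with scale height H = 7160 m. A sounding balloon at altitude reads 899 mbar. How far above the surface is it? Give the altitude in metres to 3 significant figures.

z ≈ 960 m

Invert the barometric formula: z = H ln(P₀/P).
P₀/P = 1028/899 = 1.1435; ln(1.1435) = 0.13409.
z = 7160.0 × 0.13409 = 960.08 m.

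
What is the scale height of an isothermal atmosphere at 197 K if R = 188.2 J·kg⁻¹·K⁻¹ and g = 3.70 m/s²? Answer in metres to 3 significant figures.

H ≈ 10000 m

The scale height of an isothermal atmosphere is H = RT/g.
H = 188.2 × 197 / 3.70 = 37075/3.70 = 10020 m.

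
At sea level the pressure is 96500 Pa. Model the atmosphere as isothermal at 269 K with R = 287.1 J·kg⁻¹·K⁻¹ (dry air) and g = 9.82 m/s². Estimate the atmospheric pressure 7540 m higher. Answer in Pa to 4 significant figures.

P ≈ 37000 Pa

Scale height: H = RT/g = 287.1 × 269 / 9.82 = 7864.6 m.
Barometric formula: P = P₀ exp(−z/H).
z/H = 7540.0/7864.6 = 0.95873; exp(−0.95873) = 0.38338.
P = 96500 × 0.38338 = 36996 Pa.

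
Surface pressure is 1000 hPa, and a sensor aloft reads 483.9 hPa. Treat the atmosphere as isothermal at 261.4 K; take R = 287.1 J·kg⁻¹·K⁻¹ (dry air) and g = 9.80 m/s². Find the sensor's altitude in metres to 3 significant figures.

z ≈ 5560 m

Scale height: H = RT/g = 287.1 × 261.4 / 9.80 = 7658.0 m.
Invert the barometric formula: z = H ln(P₀/P).
P₀/P = 1000/483.9 = 2.0665; ln(2.0665) = 0.72586.
z = 7658.0 × 0.72586 = 5558.6 m.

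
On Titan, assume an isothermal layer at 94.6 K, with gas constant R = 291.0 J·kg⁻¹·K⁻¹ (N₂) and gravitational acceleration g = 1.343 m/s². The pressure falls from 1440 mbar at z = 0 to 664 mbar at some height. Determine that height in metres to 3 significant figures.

z ≈ 15900 m

Scale height: H = RT/g = 291.0 × 94.6 / 1.343 = 20498 m.
Invert the barometric formula: z = H ln(P₀/P).
P₀/P = 1440/664 = 2.1687; ln(2.1687) = 0.77413.
z = 20498 × 0.77413 = 15868 m.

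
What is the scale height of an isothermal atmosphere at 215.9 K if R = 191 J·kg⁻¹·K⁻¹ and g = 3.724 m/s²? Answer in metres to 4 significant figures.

H ≈ 11070 m

The scale height of an isothermal atmosphere is H = RT/g.
H = 191 × 215.9 / 3.724 = 41237/3.724 = 11073 m.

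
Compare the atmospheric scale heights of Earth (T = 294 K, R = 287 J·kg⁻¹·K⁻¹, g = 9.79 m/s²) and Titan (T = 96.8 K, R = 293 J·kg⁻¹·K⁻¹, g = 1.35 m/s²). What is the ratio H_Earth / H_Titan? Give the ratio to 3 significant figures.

H_Earth/H_Titan ≈ 0.410

H = RT/g for each body.
H_Earth = 287 × 294 / 9.79 = 8618.8 m.
H_Titan = 293 × 96.8 / 1.35 = 21009 m.
H_Earth/H_Titan = 8618.8/21009 = 0.41024.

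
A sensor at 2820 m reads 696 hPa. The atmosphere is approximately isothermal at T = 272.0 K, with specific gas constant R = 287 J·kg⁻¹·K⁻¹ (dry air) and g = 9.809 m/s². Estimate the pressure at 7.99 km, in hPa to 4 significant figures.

P ≈ 363.5 hPa

Scale height: H = RT/g = 287 × 272.0 / 9.809 = 7958.4 m.
Between two levels, P₂ = P₁ exp(−Δz/H) with Δz = z₂ − z₁.
Δz = 7990.0 − 2820.0 = 5170.0 m; Δz/H = 5170.0/7958.4 = 0.64963.
P₂ = 696 × exp(−0.64963) = 696 × 0.52224 = 363.48 hPa.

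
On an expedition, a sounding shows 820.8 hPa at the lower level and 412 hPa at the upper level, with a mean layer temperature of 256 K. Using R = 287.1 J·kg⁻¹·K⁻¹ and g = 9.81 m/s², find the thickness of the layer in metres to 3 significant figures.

Δz ≈ 5160 m

Hypsometric equation: Δz = (R T̄/g) ln(P₁/P₂).
R T̄/g = 287.1 × 256 / 9.81 = 7492.1 m.
ln(820.8/412) = ln(1.9922) = 0.68924.
Δz = 7492.1 × 0.68924 = 5163.9 m.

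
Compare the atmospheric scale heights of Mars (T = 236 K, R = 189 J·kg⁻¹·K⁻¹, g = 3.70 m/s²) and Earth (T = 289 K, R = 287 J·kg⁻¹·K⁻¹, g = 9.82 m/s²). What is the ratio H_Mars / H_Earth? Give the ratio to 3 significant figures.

H = RT/g for each body.
H_Mars = 189 × 236 / 3.70 = 12055 m.
H_Earth = 287 × 289 / 9.82 = 8446.3 m.
H_Mars/H_Earth = 12055/8446.3 = 1.4273.

H_Mars/H_Earth ≈ 1.43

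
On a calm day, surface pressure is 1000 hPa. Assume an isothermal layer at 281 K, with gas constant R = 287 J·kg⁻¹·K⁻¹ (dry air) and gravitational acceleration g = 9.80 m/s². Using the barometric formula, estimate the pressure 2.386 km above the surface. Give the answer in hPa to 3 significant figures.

Scale height: H = RT/g = 287 × 281 / 9.80 = 8229.3 m.
Barometric formula: P = P₀ exp(−z/H).
z/H = 2386.0/8229.3 = 0.28994; exp(−0.28994) = 0.74831.
P = 1000 × 0.74831 = 748.31 hPa.

P ≈ 748 hPa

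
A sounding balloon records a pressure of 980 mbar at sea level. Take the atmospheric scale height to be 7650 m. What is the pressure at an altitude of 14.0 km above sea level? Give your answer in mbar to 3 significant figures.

Barometric formula: P = P₀ exp(−z/H).
z/H = 14000/7650.0 = 1.8301; exp(−1.8301) = 0.16040.
P = 980 × 0.16040 = 157.19 mbar.

P ≈ 157 mbar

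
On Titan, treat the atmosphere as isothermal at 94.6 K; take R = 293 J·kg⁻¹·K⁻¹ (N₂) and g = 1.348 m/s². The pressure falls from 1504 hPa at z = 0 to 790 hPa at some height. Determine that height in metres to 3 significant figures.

z ≈ 13200 m

Scale height: H = RT/g = 293 × 94.6 / 1.348 = 20562 m.
Invert the barometric formula: z = H ln(P₀/P).
P₀/P = 1504/790 = 1.9038; ln(1.9038) = 0.64385.
z = 20562 × 0.64385 = 13239 m.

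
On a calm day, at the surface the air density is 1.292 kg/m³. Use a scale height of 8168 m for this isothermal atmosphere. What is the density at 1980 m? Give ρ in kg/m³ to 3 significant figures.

In an isothermal atmosphere, density decays like pressure: ρ = ρ₀ exp(−z/H).
z/H = 1980.0/8168.0 = 0.24241; exp(−0.24241) = 0.78473.
ρ = 1.292 × 0.78473 = 1.0139 kg/m³.

ρ ≈ 1.01 kg/m³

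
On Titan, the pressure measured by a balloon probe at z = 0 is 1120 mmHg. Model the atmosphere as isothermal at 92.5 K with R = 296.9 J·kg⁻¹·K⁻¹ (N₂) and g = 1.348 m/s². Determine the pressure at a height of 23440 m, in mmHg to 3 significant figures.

Scale height: H = RT/g = 296.9 × 92.5 / 1.348 = 20373 m.
Barometric formula: P = P₀ exp(−z/H).
z/H = 23440/20373 = 1.1505; exp(−1.1505) = 0.31648.
P = 1120 × 0.31648 = 354.46 mmHg.

P ≈ 354 mmHg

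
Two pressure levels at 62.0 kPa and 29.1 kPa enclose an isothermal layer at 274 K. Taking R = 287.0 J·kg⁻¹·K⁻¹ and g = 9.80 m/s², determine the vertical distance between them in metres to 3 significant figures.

Δz ≈ 6070 m

Hypsometric equation: Δz = (R T̄/g) ln(P₁/P₂).
R T̄/g = 287.0 × 274 / 9.80 = 8024.3 m.
ln(62.0/29.1) = ln(2.1306) = 0.75640.
Δz = 8024.3 × 0.75640 = 6069.6 m.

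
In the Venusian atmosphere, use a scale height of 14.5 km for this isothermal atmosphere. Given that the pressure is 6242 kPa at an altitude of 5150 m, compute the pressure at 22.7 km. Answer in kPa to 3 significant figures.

Between two levels, P₂ = P₁ exp(−Δz/H) with Δz = z₂ − z₁.
Δz = 22700 − 5150.0 = 17550 m; Δz/H = 17550/14500 = 1.2103.
P₂ = 6242 × exp(−1.2103) = 6242 × 0.29811 = 1860.8 kPa.

P ≈ 1860 kPa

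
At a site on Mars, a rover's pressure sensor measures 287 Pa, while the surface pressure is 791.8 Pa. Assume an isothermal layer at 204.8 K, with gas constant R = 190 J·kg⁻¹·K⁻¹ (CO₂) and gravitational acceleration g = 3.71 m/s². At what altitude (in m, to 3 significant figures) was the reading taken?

Scale height: H = RT/g = 190 × 204.8 / 3.71 = 10488 m.
Invert the barometric formula: z = H ln(P₀/P).
P₀/P = 791.8/287 = 2.7589; ln(2.7589) = 1.0148.
z = 10488 × 1.0148 = 10643 m.

z ≈ 10600 m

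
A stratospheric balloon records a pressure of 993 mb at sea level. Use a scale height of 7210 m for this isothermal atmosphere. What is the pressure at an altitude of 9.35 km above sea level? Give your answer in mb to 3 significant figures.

Barometric formula: P = P₀ exp(−z/H).
z/H = 9350.0/7210.0 = 1.2968; exp(−1.2968) = 0.27341.
P = 993 × 0.27341 = 271.50 mb.

P ≈ 271 mb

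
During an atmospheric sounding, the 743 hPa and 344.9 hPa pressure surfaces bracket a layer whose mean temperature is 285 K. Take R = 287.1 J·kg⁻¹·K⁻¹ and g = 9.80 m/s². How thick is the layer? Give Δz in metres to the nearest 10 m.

Hypsometric equation: Δz = (R T̄/g) ln(P₁/P₂).
R T̄/g = 287.1 × 285 / 9.80 = 8349.3 m.
ln(743/344.9) = ln(2.1542) = 0.76742.
Δz = 8349.3 × 0.76742 = 6407.4 m.

Δz ≈ 6410 m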